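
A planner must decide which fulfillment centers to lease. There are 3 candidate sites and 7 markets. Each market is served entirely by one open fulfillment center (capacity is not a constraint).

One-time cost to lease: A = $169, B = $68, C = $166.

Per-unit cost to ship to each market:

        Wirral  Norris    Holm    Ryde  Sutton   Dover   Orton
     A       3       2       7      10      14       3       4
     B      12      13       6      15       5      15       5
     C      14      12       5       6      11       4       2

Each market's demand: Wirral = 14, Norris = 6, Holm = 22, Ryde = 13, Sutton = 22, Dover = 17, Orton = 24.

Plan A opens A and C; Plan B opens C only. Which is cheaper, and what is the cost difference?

Plan A is cheaper by 62.

Plan A: {A, C}: Wirral→A 3·14=42, Norris→A 2·6=12, Holm→C 5·22=110, Ryde→C 6·13=78, Sutton→C 11·22=242, Dover→A 3·17=51, Orton→C 2·24=48. Service 583; fixed 335; total 918.
Plan B: {C}: Wirral→C 14·14=196, Norris→C 12·6=72, Holm→C 5·22=110, Ryde→C 6·13=78, Sutton→C 11·22=242, Dover→C 4·17=68, Orton→C 2·24=48. Service 814; fixed 166; total 980.
Difference: |918 − 980| = 62.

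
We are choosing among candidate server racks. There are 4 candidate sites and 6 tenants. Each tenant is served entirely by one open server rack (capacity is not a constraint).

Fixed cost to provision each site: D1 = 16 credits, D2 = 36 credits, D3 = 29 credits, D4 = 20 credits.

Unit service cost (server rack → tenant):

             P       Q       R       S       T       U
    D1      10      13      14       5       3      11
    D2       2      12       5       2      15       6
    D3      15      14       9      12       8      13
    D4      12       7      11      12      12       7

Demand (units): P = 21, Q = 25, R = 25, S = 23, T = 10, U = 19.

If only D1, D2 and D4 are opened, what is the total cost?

Total cost: 604

Each tenant is assigned to its cheapest site among the open ones.
{D1, D2, D4}: P→D2 2·21=42, Q→D4 7·25=175, R→D2 5·25=125, S→D2 2·23=46, T→D1 3·10=30, U→D2 6·19=114. Service 532; fixed 72; total 604.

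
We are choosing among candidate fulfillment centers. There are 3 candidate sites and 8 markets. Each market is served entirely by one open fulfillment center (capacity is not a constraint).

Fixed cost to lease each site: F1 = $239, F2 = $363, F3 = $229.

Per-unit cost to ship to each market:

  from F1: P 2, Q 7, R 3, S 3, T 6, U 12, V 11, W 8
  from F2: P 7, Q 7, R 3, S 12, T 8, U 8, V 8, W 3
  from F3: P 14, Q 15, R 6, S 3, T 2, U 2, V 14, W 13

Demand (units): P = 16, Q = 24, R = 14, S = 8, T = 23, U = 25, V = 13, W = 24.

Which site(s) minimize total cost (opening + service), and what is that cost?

For any fixed open set, each market goes to its cheapest open site; total = fixed + service.
{F1, F3}: P→F1 2·16=32, Q→F1 7·24=168, R→F1 3·14=42, S→F1 3·8=24, T→F3 2·23=46, U→F3 2·25=50, V→F1 11·13=143, W→F1 8·24=192. Service 697; fixed 468; total 1165.
{F2, F3}: service 618 + fixed 592 = 1210
{F1}: service 1039 + fixed 239 = 1278
{F1, F2, F3}: service 538 + fixed 831 = 1369
No other subset beats 1165.

Open F1 and F3; minimum total cost 1165.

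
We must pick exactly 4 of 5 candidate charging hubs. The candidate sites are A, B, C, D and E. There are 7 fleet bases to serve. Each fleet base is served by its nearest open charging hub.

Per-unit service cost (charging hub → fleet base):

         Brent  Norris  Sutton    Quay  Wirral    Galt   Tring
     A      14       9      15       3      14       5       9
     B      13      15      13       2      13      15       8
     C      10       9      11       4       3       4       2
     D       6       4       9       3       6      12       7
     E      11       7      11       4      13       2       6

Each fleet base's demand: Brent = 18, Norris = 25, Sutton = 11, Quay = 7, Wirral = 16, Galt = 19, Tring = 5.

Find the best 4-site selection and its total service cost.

Choose B, C, D and E; total service cost 417.

With exactly 4 open, each fleet base uses its cheapest among the chosen.
{B, C, D, E}: Brent→D 6·18=108, Norris→D 4·25=100, Sutton→D 9·11=99, Quay→B 2·7=14, Wirral→C 3·16=48, Galt→E 2·19=38, Tring→C 2·5=10. Service cost 417.
{A, C, D, E}: service cost 424
{A, B, C, D}: service cost 455
Among all 5 size-4 choices, {B, C, D, E} is lowest.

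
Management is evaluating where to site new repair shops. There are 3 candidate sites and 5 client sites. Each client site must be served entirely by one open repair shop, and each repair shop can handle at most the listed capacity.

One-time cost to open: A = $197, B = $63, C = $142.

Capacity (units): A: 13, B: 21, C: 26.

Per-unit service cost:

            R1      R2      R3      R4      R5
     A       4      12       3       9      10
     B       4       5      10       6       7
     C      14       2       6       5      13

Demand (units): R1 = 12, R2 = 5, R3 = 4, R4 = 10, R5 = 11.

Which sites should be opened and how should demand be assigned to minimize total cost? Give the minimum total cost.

Open {B, C}: R1→B 4·12=48, R2→B 5·5=25, R3→C 6·4=24, R4→C 5·10=50, R5→C 13·11=143.
Loads: B carries 17/21, C carries 25/26. Service 290; fixed 205; total 495.
Next best feasible plan costs 496.

Minimum total cost: 495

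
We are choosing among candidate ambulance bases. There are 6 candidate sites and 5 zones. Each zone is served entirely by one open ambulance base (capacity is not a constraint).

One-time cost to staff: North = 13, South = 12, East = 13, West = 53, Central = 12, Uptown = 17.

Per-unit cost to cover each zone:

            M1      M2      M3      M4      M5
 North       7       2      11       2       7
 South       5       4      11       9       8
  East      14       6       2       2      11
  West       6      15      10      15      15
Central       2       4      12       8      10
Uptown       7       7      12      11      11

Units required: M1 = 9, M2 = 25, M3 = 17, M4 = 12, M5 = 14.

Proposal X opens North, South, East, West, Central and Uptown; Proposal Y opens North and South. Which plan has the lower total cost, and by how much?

Proposal X: {North, South, East, West, Central, Uptown}: M1→Central 2·9=18, M2→North 2·25=50, M3→East 2·17=34, M4→North 2·12=24, M5→North 7·14=98. Service 224; fixed 120; total 344.
Proposal Y: {North, South}: M1→South 5·9=45, M2→North 2·25=50, M3→North 11·17=187, M4→North 2·12=24, M5→North 7·14=98. Service 404; fixed 25; total 429.
Difference: |344 − 429| = 85.

Proposal X is cheaper by 85.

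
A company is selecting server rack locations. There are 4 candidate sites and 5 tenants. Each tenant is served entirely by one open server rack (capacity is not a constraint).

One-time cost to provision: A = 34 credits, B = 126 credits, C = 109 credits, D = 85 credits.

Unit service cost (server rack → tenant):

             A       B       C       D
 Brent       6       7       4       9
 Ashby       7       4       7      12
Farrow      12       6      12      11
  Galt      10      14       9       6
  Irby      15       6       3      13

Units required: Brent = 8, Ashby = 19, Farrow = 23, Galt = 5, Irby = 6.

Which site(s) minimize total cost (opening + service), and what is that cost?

For any fixed open set, each tenant goes to its cheapest open site; total = fixed + service.
{B}: Brent→B 7·8=56, Ashby→B 4·19=76, Farrow→B 6·23=138, Galt→B 14·5=70, Irby→B 6·6=36. Service 376; fixed 126; total 502.
{A, B}: Brent→A 6·8=48, Ashby→B 4·19=76, Farrow→B 6·23=138, Galt→A 10·5=50, Irby→B 6·6=36. Service 348; fixed 160; total 508.
{B, C}: service 309 + fixed 235 = 544
{A, B, C, D}: service 294 + fixed 354 = 648
No other subset beats 502.

Open B only; minimum total cost 502.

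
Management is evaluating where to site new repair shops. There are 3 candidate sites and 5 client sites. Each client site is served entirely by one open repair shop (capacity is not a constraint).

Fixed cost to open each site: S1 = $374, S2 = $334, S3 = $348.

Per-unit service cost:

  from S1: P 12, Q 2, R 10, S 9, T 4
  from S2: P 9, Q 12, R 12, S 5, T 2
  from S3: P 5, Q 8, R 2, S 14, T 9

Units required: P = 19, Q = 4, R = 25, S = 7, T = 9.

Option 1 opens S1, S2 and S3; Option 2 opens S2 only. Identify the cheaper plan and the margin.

Option 1: {S1, S2, S3}: P→S3 5·19=95, Q→S1 2·4=8, R→S3 2·25=50, S→S2 5·7=35, T→S2 2·9=18. Service 206; fixed 1056; total 1262.
Option 2: {S2}: P→S2 9·19=171, Q→S2 12·4=48, R→S2 12·25=300, S→S2 5·7=35, T→S2 2·9=18. Service 572; fixed 334; total 906.
Difference: |1262 − 906| = 356.

Option 2 is cheaper by 356.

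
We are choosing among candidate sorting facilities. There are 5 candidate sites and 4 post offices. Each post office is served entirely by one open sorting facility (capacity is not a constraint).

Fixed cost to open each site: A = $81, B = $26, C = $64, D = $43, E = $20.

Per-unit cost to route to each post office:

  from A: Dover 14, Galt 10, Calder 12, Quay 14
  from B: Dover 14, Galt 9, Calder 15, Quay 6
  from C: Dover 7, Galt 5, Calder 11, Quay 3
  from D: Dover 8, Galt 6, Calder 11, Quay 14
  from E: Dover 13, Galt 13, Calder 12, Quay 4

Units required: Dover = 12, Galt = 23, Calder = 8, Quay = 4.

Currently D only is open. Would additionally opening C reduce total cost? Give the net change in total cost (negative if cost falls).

Current service cost with {D}: 378.
Adding C: each post office re-picks its cheapest; new service cost 299, saving 79.
Extra fixed cost: 64. Net change = 64 − 79 = -15.
(Totals: 421 → 406.)

Yes — net change −15 (cost falls by 15).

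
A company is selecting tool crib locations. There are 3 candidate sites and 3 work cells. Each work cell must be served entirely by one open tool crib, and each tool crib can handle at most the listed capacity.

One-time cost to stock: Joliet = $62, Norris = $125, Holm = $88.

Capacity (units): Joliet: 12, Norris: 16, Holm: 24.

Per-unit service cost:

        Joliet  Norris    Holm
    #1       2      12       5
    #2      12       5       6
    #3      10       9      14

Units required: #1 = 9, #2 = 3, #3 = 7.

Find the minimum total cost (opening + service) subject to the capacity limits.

Minimum total cost: 249

Open {Holm}: #1→Holm 5·9=45, #2→Holm 6·3=18, #3→Holm 14·7=98.
Loads: Holm carries 19/24. Service 161; fixed 88; total 249.
Next best feasible plan costs 283.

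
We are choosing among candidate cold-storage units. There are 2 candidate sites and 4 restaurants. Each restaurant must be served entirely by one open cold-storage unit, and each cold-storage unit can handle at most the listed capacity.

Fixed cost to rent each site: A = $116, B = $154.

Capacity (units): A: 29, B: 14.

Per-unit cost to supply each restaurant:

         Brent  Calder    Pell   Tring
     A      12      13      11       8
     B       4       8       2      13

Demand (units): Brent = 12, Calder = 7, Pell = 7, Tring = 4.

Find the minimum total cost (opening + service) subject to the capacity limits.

Minimum total cost: 516

Open {A, B}: Brent→A 12·12=144, Calder→B 8·7=56, Pell→B 2·7=14, Tring→A 8·4=32.
Loads: A carries 16/29, B carries 14/14. Service 246; fixed 270; total 516.
Next best feasible plan costs 518.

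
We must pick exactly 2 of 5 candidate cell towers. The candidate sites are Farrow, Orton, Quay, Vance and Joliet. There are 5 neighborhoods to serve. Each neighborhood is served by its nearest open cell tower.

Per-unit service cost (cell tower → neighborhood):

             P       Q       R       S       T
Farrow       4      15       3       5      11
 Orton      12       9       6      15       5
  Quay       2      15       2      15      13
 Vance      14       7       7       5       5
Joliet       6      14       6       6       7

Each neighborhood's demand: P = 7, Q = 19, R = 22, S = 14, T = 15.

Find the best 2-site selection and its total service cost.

Choose Quay and Vance; total service cost 336.

With exactly 2 open, each neighborhood uses its cheapest among the chosen.
{Quay, Vance}: P→Quay 2·7=14, Q→Vance 7·19=133, R→Quay 2·22=44, S→Vance 5·14=70, T→Vance 5·15=75. Service cost 336.
{Farrow, Vance}: service cost 372
{Farrow, Orton}: service cost 410
Among all 10 size-2 choices, {Quay, Vance} is lowest.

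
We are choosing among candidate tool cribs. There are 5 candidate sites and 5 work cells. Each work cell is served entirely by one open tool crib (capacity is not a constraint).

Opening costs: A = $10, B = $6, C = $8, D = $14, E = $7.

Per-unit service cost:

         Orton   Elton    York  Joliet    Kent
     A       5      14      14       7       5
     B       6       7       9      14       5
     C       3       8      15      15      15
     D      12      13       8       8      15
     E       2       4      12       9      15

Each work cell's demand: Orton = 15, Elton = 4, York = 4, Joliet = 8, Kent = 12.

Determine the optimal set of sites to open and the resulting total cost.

For any fixed open set, each work cell goes to its cheapest open site; total = fixed + service.
{A, B, E}: Orton→E 2·15=30, Elton→E 4·4=16, York→B 9·4=36, Joliet→A 7·8=56, Kent→A 5·12=60. Service 198; fixed 23; total 221.
{A, D, E}: Orton→E 2·15=30, Elton→E 4·4=16, York→D 8·4=32, Joliet→A 7·8=56, Kent→A 5·12=60. Service 194; fixed 31; total 225.
{A, E}: service 210 + fixed 17 = 227
{A, B, C, D, E}: Orton→E 2·15=30, Elton→E 4·4=16, York→D 8·4=32, Joliet→A 7·8=56, Kent→A 5·12=60. Service 194; fixed 45; total 239.
No other subset beats 221.

Open A, B and E; minimum total cost 221.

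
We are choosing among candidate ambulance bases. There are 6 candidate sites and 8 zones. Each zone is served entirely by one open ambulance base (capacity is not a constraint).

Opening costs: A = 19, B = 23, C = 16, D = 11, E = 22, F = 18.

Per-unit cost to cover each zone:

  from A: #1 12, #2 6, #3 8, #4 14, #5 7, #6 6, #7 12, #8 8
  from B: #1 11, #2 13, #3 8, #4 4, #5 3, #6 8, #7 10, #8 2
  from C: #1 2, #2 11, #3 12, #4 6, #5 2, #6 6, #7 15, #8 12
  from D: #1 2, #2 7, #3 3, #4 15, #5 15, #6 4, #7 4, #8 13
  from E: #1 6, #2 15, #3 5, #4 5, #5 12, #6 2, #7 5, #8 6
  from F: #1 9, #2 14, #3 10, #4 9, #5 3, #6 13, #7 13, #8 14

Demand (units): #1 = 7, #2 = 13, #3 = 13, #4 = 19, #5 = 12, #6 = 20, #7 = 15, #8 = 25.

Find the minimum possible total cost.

For any fixed open set, each zone goes to its cheapest open site; total = fixed + service.
{B, D, E}: #1→D 2·7=14, #2→D 7·13=91, #3→D 3·13=39, #4→B 4·19=76, #5→B 3·12=36, #6→E 2·20=40, #7→D 4·15=60, #8→B 2·25=50. Service 406; fixed 56; total 462.
{B, C, D, E}: service 394 + fixed 72 = 466
{A, B, D, E}: #1→D 2·7=14, #2→A 6·13=78, #3→D 3·13=39, #4→B 4·19=76, #5→B 3·12=36, #6→E 2·20=40, #7→D 4·15=60, #8→B 2·25=50. Service 393; fixed 75; total 468.
{A, B, C, D, E, F}: service 381 + fixed 109 = 490
No other subset beats 462.

Minimum total cost: 462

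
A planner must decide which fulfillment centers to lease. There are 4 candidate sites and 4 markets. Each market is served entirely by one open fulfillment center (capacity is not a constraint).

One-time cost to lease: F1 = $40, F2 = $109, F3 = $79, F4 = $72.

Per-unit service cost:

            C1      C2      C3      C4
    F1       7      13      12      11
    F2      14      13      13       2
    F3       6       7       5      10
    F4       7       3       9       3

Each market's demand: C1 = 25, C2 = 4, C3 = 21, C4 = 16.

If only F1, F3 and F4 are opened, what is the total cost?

Total cost: 506

Each market is assigned to its cheapest site among the open ones.
{F1, F3, F4}: C1→F3 6·25=150, C2→F4 3·4=12, C3→F3 5·21=105, C4→F4 3·16=48. Service 315; fixed 191; total 506.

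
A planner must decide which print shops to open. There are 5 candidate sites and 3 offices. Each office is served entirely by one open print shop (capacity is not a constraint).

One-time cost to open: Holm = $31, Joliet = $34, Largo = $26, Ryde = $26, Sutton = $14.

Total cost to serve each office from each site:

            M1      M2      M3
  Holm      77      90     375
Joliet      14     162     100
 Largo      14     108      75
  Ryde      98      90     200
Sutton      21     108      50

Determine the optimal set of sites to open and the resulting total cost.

Open Sutton only; minimum total cost 193.

For any fixed open set, each office goes to its cheapest open site; total = fixed + service.
{Sutton}: M1→Sutton 21, M2→Sutton 108, M3→Sutton 50. Service 179; fixed 14; total 193.
{Ryde, Sutton}: M1→Sutton 21, M2→Ryde 90, M3→Sutton 50. Service 161; fixed 40; total 201.
{Holm, Sutton}: service 161 + fixed 45 = 206
{Holm, Joliet, Largo, Ryde, Sutton}: M1→Joliet 14, M2→Holm 90, M3→Sutton 50. Service 154; fixed 131; total 285.
No other subset beats 193.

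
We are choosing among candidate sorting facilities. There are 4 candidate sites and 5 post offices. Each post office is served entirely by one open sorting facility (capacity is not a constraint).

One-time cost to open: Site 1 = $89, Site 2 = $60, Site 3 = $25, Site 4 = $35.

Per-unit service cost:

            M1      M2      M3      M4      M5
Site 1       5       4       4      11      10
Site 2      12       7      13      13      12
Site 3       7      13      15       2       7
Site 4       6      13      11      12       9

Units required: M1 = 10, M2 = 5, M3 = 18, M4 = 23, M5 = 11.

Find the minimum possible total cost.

Minimum total cost: 379

For any fixed open set, each post office goes to its cheapest open site; total = fixed + service.
{Site 1, Site 3}: M1→Site 1 5·10=50, M2→Site 1 4·5=20, M3→Site 1 4·18=72, M4→Site 3 2·23=46, M5→Site 3 7·11=77. Service 265; fixed 114; total 379.
{Site 1, Site 3, Site 4}: service 265 + fixed 149 = 414
{Site 1, Site 2, Site 3}: M1→Site 1 5·10=50, M2→Site 1 4·5=20, M3→Site 1 4·18=72, M4→Site 3 2·23=46, M5→Site 3 7·11=77. Service 265; fixed 174; total 439.
{Site 1, Site 2, Site 3, Site 4}: service 265 + fixed 209 = 474
No other subset beats 379.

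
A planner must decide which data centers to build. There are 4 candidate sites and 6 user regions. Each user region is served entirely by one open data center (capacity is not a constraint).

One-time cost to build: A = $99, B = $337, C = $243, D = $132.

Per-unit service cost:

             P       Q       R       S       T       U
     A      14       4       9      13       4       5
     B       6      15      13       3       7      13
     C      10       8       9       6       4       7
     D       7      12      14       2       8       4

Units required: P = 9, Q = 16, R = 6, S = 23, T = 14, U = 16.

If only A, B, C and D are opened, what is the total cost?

Each user region is assigned to its cheapest site among the open ones.
{A, B, C, D}: P→B 6·9=54, Q→A 4·16=64, R→A 9·6=54, S→D 2·23=46, T→A 4·14=56, U→D 4·16=64. Service 338; fixed 811; total 1149.

Total cost: 1149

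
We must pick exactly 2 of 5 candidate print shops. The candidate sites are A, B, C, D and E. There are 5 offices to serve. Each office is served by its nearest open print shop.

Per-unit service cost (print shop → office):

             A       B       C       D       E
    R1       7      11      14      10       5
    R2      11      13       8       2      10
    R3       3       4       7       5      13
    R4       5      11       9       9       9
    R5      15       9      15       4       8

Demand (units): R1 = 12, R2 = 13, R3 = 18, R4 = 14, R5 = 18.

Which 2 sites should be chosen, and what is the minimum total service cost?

With exactly 2 open, each office uses its cheapest among the chosen.
{A, D}: R1→A 7·12=84, R2→D 2·13=26, R3→A 3·18=54, R4→A 5·14=70, R5→D 4·18=72. Service cost 306.
{D, E}: service cost 374
{B, D}: service cost 416
Among all 10 size-2 choices, {A, D} is lowest.

Choose A and D; total service cost 306.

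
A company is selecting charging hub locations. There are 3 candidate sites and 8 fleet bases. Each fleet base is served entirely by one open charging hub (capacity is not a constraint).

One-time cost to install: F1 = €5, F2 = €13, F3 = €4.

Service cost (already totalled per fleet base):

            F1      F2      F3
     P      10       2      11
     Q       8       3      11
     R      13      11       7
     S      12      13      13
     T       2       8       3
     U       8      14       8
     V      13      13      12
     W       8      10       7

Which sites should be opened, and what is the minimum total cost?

For any fixed open set, each fleet base goes to its cheapest open site; total = fixed + service.
{F2, F3}: P→F2 2, Q→F2 3, R→F3 7, S→F2 13, T→F3 3, U→F3 8, V→F3 12, W→F3 7. Service 55; fixed 17; total 72.
{F1, F2, F3}: service 53 + fixed 22 = 75
{F1, F3}: service 66 + fixed 9 = 75
{F3}: P→F3 11, Q→F3 11, R→F3 7, S→F3 13, T→F3 3, U→F3 8, V→F3 12, W→F3 7. Service 72; fixed 4; total 76.
No other subset beats 72.

Open F2 and F3; minimum total cost 72.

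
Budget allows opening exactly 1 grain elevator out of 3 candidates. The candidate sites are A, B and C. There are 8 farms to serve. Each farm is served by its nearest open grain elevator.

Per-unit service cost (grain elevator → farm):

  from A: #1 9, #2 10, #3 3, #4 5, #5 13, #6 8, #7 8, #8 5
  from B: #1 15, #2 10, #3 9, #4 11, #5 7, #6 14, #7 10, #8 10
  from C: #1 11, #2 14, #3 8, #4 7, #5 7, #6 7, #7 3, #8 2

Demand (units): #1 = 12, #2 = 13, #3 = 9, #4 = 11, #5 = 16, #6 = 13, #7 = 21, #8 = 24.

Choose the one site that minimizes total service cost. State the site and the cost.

Choose C only; total service cost 777.

With exactly 1 open, each farm uses its cheapest among the chosen.
{C}: #1→C 11·12=132, #2→C 14·13=182, #3→C 8·9=72, #4→C 7·11=77, #5→C 7·16=112, #6→C 7·13=91, #7→C 3·21=63, #8→C 2·24=48. Service cost 777.
{A}: service cost 920
{B}: service cost 1256
Among all 3 size-1 choices, {C} is lowest.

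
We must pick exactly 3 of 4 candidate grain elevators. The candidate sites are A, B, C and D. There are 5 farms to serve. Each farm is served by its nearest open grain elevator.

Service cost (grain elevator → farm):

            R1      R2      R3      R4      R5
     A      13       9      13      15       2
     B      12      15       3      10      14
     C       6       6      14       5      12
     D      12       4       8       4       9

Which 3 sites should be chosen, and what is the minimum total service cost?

Choose A, B and C; total service cost 22.

With exactly 3 open, each farm uses its cheapest among the chosen.
{A, B, C}: R1→C 6, R2→C 6, R3→B 3, R4→C 5, R5→A 2. Service cost 22.
{A, C, D}: service cost 24
{A, B, D}: service cost 25
Among all 4 size-3 choices, {A, B, C} is lowest.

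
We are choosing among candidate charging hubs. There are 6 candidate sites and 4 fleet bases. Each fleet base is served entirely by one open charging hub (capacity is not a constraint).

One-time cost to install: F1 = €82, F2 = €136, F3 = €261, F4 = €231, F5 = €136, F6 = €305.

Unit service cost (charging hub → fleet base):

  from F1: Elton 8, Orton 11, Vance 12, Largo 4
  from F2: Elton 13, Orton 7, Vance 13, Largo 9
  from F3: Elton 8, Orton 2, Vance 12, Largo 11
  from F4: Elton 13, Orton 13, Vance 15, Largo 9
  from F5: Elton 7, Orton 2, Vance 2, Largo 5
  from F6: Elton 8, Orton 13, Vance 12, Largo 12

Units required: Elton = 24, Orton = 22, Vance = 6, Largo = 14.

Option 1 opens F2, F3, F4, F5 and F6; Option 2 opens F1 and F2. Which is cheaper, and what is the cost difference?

Option 1: {F2, F3, F4, F5, F6}: Elton→F5 7·24=168, Orton→F3 2·22=44, Vance→F5 2·6=12, Largo→F5 5·14=70. Service 294; fixed 1069; total 1363.
Option 2: {F1, F2}: Elton→F1 8·24=192, Orton→F2 7·22=154, Vance→F1 12·6=72, Largo→F1 4·14=56. Service 474; fixed 218; total 692.
Difference: |1363 − 692| = 671.

Option 2 is cheaper by 671.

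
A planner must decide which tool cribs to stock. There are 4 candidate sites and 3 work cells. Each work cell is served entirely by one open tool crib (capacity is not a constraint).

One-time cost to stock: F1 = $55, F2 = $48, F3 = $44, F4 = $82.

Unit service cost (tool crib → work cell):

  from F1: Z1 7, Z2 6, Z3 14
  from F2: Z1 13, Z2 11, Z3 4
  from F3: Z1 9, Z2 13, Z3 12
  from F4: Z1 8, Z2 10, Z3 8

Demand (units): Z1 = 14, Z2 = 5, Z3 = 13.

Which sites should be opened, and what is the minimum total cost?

Open F1 and F2; minimum total cost 283.

For any fixed open set, each work cell goes to its cheapest open site; total = fixed + service.
{F1, F2}: Z1→F1 7·14=98, Z2→F1 6·5=30, Z3→F2 4·13=52. Service 180; fixed 103; total 283.
{F2, F3}: Z1→F3 9·14=126, Z2→F2 11·5=55, Z3→F2 4·13=52. Service 233; fixed 92; total 325.
{F1, F2, F3}: Z1→F1 7·14=98, Z2→F1 6·5=30, Z3→F2 4·13=52. Service 180; fixed 147; total 327.
{F1, F2, F3, F4}: service 180 + fixed 229 = 409
No other subset beats 283.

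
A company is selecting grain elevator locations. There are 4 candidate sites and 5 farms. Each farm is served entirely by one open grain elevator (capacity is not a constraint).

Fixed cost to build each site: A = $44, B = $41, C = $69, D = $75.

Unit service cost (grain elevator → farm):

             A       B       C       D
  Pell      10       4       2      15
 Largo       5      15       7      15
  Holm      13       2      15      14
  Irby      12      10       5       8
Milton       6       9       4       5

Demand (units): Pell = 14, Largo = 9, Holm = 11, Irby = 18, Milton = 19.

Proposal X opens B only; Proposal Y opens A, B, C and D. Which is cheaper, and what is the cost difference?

Proposal X: {B}: Pell→B 4·14=56, Largo→B 15·9=135, Holm→B 2·11=22, Irby→B 10·18=180, Milton→B 9·19=171. Service 564; fixed 41; total 605.
Proposal Y: {A, B, C, D}: Pell→C 2·14=28, Largo→A 5·9=45, Holm→B 2·11=22, Irby→C 5·18=90, Milton→C 4·19=76. Service 261; fixed 229; total 490.
Difference: |605 − 490| = 115.

Proposal Y is cheaper by 115.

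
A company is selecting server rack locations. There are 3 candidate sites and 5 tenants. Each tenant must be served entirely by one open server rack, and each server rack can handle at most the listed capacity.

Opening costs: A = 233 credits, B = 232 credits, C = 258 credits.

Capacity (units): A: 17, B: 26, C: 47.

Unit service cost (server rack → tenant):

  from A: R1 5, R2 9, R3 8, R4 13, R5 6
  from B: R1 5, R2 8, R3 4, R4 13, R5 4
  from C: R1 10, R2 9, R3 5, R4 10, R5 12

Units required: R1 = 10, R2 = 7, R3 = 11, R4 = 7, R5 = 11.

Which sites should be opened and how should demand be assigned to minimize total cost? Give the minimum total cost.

Minimum total cost: 678

Open {C}: R1→C 10·10=100, R2→C 9·7=63, R3→C 5·11=55, R4→C 10·7=70, R5→C 12·11=132.
Loads: C carries 46/47. Service 420; fixed 258; total 678.
Next best feasible plan costs 772.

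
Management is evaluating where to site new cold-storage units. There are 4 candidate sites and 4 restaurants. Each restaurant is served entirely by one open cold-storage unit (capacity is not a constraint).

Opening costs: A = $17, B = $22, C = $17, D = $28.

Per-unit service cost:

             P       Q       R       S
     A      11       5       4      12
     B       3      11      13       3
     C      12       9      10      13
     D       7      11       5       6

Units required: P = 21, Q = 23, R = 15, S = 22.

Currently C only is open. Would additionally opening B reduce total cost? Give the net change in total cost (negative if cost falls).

Current service cost with {C}: 895.
Adding B: each restaurant re-picks its cheapest; new service cost 486, saving 409.
Extra fixed cost: 22. Net change = 22 − 409 = -387.
(Totals: 912 → 525.)

Yes — net change −387 (cost falls by 387).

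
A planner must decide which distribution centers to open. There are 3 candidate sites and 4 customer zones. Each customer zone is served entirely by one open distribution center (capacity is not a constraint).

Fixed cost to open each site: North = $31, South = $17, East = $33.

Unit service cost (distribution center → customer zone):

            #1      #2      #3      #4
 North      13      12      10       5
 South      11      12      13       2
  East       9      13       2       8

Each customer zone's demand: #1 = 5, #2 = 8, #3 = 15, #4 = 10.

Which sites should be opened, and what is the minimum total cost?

For any fixed open set, each customer zone goes to its cheapest open site; total = fixed + service.
{South, East}: #1→East 9·5=45, #2→South 12·8=96, #3→East 2·15=30, #4→South 2·10=20. Service 191; fixed 50; total 241.
{North, South, East}: service 191 + fixed 81 = 272
{North, East}: service 221 + fixed 64 = 285
{South}: #1→South 11·5=55, #2→South 12·8=96, #3→South 13·15=195, #4→South 2·10=20. Service 366; fixed 17; total 383.
No other subset beats 241.

Open South and East; minimum total cost 241.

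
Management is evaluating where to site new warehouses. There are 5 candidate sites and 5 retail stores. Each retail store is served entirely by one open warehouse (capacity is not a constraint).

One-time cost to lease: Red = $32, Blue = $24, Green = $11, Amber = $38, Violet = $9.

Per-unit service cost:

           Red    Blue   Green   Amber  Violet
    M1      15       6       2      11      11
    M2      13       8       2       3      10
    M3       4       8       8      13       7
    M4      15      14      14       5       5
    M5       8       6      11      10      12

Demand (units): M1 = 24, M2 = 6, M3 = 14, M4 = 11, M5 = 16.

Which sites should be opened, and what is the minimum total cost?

Open Red, Blue, Green and Violet; minimum total cost 343.

For any fixed open set, each retail store goes to its cheapest open site; total = fixed + service.
{Red, Blue, Green, Violet}: M1→Green 2·24=48, M2→Green 2·6=12, M3→Red 4·14=56, M4→Violet 5·11=55, M5→Blue 6·16=96. Service 267; fixed 76; total 343.
{Red, Green, Violet}: service 299 + fixed 52 = 351
{Blue, Green, Violet}: service 309 + fixed 44 = 353
{Red, Blue, Green, Amber, Violet}: service 267 + fixed 114 = 381
No other subset beats 343.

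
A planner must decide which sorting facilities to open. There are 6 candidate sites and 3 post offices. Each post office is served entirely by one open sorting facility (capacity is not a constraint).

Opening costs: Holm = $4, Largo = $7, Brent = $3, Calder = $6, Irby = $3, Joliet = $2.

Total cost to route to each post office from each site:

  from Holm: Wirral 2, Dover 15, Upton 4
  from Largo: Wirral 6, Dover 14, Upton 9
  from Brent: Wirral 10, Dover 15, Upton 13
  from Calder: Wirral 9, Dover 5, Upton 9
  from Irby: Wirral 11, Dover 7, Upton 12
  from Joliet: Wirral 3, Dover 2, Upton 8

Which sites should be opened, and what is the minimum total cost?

Open Holm and Joliet; minimum total cost 14.

For any fixed open set, each post office goes to its cheapest open site; total = fixed + service.
{Holm, Joliet}: Wirral→Holm 2, Dover→Joliet 2, Upton→Holm 4. Service 8; fixed 6; total 14.
{Joliet}: Wirral→Joliet 3, Dover→Joliet 2, Upton→Joliet 8. Service 13; fixed 2; total 15.
{Holm, Brent, Joliet}: service 8 + fixed 9 = 17
{Holm, Largo, Brent, Calder, Irby, Joliet}: service 8 + fixed 25 = 33
No other subset beats 14.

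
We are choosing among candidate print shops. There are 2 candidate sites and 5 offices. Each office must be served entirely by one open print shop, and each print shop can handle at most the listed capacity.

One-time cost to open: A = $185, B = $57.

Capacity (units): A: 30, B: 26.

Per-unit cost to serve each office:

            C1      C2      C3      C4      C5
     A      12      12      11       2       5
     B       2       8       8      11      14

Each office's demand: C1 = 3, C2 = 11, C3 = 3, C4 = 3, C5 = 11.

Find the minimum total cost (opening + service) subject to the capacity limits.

Minimum total cost: 421

Open {A, B}: C1→B 2·3=6, C2→B 8·11=88, C3→B 8·3=24, C4→A 2·3=6, C5→A 5·11=55.
Loads: A carries 14/30, B carries 17/26. Service 179; fixed 242; total 421.
Next best feasible plan costs 430.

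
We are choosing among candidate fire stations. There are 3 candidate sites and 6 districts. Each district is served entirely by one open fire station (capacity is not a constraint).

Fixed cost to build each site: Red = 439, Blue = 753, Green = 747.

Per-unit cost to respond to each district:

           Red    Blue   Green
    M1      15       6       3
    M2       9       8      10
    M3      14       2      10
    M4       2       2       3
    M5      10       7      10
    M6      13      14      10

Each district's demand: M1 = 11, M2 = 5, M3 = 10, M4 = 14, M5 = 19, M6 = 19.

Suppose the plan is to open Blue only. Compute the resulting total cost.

Each district is assigned to its cheapest site among the open ones.
{Blue}: M1→Blue 6·11=66, M2→Blue 8·5=40, M3→Blue 2·10=20, M4→Blue 2·14=28, M5→Blue 7·19=133, M6→Blue 14·19=266. Service 553; fixed 753; total 1306.

Total cost: 1306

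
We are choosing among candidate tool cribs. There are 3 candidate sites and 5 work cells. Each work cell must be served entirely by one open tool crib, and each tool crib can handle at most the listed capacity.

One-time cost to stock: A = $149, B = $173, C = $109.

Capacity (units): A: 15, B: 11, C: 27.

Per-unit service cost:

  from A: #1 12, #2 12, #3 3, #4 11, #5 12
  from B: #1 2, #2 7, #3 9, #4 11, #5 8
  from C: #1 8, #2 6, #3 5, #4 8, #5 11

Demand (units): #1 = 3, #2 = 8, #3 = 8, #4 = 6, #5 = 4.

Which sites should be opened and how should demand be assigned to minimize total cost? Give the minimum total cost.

Open {A, C}: #1→C 8·3=24, #2→C 6·8=48, #3→A 3·8=24, #4→C 8·6=48, #5→C 11·4=44.
Loads: A carries 8/15, C carries 21/27. Service 188; fixed 258; total 446.
Next best feasible plan costs 450.

Minimum total cost: 446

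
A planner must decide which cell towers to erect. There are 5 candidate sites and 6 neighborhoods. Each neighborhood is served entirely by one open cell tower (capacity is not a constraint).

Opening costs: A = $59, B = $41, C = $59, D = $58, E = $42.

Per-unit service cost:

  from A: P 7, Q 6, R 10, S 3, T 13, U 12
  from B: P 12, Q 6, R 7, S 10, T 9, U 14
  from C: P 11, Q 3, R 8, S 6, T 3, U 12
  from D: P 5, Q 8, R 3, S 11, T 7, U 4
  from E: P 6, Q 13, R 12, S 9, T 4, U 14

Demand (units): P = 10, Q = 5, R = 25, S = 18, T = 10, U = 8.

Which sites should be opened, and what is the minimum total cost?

For any fixed open set, each neighborhood goes to its cheapest open site; total = fixed + service.
{C, D}: P→D 5·10=50, Q→C 3·5=15, R→D 3·25=75, S→C 6·18=108, T→C 3·10=30, U→D 4·8=32. Service 310; fixed 117; total 427.
{A, D}: service 311 + fixed 117 = 428
{A, C, D}: P→D 5·10=50, Q→C 3·5=15, R→D 3·25=75, S→A 3·18=54, T→C 3·10=30, U→D 4·8=32. Service 256; fixed 176; total 432.
{A, B, C, D, E}: service 256 + fixed 259 = 515
No other subset beats 427.

Open C and D; minimum total cost 427.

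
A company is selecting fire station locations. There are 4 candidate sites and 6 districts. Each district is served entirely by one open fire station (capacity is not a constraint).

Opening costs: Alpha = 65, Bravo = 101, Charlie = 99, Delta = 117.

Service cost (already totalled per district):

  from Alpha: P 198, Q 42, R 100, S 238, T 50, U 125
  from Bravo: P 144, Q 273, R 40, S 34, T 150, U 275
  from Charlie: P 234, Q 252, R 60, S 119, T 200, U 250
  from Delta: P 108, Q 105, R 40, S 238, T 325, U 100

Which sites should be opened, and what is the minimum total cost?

For any fixed open set, each district goes to its cheapest open site; total = fixed + service.
{Alpha, Bravo}: P→Bravo 144, Q→Alpha 42, R→Bravo 40, S→Bravo 34, T→Alpha 50, U→Alpha 125. Service 435; fixed 166; total 601.
{Alpha, Bravo, Delta}: service 374 + fixed 283 = 657
{Alpha, Bravo, Charlie}: P→Bravo 144, Q→Alpha 42, R→Bravo 40, S→Bravo 34, T→Alpha 50, U→Alpha 125. Service 435; fixed 265; total 700.
{Alpha, Bravo, Charlie, Delta}: service 374 + fixed 382 = 756
No other subset beats 601.

Open Alpha and Bravo; minimum total cost 601.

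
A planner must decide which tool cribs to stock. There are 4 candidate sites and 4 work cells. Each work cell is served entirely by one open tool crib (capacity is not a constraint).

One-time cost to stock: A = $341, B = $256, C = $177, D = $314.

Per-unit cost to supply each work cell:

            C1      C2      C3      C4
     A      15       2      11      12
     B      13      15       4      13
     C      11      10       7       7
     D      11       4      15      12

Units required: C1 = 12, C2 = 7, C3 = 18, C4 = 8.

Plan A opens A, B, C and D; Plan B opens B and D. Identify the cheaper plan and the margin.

Plan B is cheaper by 464.

Plan A: {A, B, C, D}: C1→C 11·12=132, C2→A 2·7=14, C3→B 4·18=72, C4→C 7·8=56. Service 274; fixed 1088; total 1362.
Plan B: {B, D}: C1→D 11·12=132, C2→D 4·7=28, C3→B 4·18=72, C4→D 12·8=96. Service 328; fixed 570; total 898.
Difference: |1362 − 898| = 464.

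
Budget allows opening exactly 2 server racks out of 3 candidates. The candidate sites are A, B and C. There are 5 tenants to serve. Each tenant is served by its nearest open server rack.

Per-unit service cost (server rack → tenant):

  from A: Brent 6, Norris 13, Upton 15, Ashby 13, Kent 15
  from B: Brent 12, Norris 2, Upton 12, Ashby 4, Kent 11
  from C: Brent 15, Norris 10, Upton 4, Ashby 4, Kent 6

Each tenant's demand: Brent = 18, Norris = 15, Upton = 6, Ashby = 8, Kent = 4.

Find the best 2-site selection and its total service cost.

Choose A and B; total service cost 286.

With exactly 2 open, each tenant uses its cheapest among the chosen.
{A, B}: Brent→A 6·18=108, Norris→B 2·15=30, Upton→B 12·6=72, Ashby→B 4·8=32, Kent→B 11·4=44. Service cost 286.
{B, C}: service cost 326
{A, C}: service cost 338
Among all 3 size-2 choices, {A, B} is lowest.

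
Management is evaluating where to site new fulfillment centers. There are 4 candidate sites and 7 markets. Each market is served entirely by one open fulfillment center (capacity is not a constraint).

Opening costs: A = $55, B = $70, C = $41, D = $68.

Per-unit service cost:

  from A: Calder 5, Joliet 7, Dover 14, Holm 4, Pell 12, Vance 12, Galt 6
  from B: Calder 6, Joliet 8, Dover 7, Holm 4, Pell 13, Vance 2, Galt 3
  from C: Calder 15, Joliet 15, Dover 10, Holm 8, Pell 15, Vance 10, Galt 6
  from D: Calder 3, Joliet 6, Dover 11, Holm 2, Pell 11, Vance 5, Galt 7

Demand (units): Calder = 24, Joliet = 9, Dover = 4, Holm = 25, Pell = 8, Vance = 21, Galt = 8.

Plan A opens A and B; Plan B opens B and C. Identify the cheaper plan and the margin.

Plan A: {A, B}: Calder→A 5·24=120, Joliet→A 7·9=63, Dover→B 7·4=28, Holm→A 4·25=100, Pell→A 12·8=96, Vance→B 2·21=42, Galt→B 3·8=24. Service 473; fixed 125; total 598.
Plan B: {B, C}: Calder→B 6·24=144, Joliet→B 8·9=72, Dover→B 7·4=28, Holm→B 4·25=100, Pell→B 13·8=104, Vance→B 2·21=42, Galt→B 3·8=24. Service 514; fixed 111; total 625.
Difference: |598 − 625| = 27.

Plan A is cheaper by 27.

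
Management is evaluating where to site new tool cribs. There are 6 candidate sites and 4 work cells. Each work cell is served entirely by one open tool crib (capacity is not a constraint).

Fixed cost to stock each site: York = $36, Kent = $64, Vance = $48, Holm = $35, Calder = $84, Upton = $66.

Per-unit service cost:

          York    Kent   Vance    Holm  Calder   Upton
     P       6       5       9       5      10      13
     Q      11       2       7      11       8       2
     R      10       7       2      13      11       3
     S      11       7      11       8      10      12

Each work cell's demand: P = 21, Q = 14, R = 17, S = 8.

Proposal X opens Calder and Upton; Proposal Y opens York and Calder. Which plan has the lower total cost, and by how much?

Proposal X: {Calder, Upton}: P→Calder 10·21=210, Q→Upton 2·14=28, R→Upton 3·17=51, S→Calder 10·8=80. Service 369; fixed 150; total 519.
Proposal Y: {York, Calder}: P→York 6·21=126, Q→Calder 8·14=112, R→York 10·17=170, S→Calder 10·8=80. Service 488; fixed 120; total 608.
Difference: |519 − 608| = 89.

Proposal X is cheaper by 89.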